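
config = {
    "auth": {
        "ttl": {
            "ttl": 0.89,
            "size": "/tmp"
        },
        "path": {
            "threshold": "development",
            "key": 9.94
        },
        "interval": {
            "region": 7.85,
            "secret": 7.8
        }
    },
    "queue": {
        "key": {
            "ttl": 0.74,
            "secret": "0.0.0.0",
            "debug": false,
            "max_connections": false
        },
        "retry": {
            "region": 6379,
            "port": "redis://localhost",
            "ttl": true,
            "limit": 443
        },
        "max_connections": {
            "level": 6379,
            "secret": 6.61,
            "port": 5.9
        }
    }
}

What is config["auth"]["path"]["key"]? 9.94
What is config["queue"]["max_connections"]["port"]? 5.9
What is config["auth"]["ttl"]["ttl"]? 0.89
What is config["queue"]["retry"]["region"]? 6379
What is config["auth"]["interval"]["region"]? 7.85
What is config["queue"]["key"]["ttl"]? 0.74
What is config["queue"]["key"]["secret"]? "0.0.0.0"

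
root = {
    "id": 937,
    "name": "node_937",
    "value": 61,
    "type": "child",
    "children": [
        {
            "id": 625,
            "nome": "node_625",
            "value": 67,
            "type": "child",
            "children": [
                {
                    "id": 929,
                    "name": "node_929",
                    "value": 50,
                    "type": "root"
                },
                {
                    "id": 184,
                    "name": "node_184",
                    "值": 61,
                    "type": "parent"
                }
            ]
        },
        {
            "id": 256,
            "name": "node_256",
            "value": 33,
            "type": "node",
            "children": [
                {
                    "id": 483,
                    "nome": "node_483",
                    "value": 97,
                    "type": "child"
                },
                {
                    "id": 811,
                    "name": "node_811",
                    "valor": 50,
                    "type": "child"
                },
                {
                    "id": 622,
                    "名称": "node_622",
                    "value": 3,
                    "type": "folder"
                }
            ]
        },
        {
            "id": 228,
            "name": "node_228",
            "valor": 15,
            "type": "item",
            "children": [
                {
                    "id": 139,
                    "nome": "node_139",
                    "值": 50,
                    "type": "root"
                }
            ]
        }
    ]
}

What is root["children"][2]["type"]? "item"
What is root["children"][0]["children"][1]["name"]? "node_184"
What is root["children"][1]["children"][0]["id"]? 483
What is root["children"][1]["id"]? 256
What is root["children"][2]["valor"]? 15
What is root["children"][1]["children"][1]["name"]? "node_811"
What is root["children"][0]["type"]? "child"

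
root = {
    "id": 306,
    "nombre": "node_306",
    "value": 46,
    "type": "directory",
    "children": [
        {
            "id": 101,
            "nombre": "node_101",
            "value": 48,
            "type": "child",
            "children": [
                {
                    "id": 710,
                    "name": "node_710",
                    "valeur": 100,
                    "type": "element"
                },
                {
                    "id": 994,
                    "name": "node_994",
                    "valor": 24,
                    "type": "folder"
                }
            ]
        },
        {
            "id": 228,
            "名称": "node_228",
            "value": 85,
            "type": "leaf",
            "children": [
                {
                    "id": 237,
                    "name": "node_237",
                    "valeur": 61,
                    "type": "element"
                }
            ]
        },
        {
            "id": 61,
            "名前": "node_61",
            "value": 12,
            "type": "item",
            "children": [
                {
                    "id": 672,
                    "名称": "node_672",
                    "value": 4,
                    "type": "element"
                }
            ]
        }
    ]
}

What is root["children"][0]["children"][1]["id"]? 994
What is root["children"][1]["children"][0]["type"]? "element"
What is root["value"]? 46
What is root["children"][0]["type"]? "child"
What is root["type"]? "directory"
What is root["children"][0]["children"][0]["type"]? "element"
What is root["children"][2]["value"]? 12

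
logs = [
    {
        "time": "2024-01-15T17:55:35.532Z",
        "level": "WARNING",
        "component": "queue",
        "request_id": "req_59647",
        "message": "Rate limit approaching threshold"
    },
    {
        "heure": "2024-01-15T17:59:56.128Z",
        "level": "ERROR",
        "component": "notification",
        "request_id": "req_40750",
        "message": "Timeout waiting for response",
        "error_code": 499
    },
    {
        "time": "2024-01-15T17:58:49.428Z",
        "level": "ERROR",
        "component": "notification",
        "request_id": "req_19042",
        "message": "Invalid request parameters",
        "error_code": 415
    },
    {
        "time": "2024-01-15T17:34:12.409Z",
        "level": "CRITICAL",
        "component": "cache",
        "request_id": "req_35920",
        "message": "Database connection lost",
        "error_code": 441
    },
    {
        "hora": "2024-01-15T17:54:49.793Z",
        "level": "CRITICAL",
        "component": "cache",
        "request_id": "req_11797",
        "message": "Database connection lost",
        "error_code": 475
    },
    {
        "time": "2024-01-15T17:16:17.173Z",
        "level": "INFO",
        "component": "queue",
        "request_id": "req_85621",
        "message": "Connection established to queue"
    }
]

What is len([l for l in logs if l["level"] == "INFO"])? 1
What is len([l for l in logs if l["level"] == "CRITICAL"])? 2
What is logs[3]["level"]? "CRITICAL"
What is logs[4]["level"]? "CRITICAL"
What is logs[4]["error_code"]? 475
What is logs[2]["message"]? "Invalid request parameters"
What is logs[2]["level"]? "ERROR"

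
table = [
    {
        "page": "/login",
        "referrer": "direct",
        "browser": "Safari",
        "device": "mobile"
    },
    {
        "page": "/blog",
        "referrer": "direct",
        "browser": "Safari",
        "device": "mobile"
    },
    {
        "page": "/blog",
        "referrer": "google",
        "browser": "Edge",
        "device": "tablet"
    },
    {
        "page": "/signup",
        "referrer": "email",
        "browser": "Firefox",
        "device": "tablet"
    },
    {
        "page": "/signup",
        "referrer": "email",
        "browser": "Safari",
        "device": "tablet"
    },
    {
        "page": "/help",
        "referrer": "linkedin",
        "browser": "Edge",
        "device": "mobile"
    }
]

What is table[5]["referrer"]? "linkedin"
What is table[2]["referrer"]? "google"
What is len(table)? 6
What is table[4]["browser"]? "Safari"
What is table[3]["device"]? "tablet"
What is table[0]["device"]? "mobile"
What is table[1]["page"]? "/blog"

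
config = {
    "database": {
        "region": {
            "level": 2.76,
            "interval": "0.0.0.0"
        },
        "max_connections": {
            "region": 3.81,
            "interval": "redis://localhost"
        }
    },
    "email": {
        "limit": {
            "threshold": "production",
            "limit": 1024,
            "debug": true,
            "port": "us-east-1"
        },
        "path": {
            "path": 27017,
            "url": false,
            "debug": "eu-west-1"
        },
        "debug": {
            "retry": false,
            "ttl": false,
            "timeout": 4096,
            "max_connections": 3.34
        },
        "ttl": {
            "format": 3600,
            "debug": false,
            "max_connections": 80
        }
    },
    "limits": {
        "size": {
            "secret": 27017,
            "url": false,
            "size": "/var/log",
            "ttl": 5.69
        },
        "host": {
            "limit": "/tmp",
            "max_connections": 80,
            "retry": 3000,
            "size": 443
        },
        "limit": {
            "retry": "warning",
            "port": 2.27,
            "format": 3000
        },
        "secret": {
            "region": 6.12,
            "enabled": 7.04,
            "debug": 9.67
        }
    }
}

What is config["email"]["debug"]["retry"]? False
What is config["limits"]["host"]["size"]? 443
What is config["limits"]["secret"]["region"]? 6.12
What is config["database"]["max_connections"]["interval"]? "redis://localhost"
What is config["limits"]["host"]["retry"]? 3000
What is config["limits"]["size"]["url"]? False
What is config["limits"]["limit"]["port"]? 2.27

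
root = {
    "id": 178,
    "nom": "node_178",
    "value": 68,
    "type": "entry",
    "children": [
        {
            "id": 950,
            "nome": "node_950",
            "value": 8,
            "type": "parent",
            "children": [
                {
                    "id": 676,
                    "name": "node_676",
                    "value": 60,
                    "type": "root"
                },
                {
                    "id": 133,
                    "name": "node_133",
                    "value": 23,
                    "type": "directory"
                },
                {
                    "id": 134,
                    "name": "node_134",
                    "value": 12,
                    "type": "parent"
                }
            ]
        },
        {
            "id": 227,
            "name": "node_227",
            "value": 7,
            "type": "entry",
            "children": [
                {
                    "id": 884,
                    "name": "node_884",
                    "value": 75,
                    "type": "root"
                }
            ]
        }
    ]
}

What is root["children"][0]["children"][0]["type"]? "root"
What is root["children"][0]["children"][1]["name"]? "node_133"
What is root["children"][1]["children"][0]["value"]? 75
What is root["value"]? 68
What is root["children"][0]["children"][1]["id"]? 133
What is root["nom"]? "node_178"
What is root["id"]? 178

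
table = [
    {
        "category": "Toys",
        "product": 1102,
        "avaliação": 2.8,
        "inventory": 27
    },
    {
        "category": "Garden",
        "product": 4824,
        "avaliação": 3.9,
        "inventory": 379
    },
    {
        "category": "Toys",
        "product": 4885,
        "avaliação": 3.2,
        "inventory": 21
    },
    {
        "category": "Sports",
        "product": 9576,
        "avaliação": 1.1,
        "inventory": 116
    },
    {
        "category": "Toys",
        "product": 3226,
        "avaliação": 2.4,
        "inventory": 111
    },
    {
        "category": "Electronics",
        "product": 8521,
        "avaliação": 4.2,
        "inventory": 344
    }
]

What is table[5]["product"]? 8521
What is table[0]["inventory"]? 27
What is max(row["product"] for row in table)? 9576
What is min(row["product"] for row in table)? 1102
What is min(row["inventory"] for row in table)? 21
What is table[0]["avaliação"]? 2.8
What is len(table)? 6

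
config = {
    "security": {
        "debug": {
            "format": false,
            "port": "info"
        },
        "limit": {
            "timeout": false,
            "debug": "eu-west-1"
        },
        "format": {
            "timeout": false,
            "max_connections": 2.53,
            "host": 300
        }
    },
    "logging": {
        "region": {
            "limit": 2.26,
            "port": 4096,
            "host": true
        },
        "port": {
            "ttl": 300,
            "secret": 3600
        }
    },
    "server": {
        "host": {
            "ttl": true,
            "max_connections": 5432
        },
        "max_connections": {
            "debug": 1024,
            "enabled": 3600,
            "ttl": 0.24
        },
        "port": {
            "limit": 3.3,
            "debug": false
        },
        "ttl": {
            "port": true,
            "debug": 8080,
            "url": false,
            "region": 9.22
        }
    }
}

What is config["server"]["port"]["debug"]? False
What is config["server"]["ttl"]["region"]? 9.22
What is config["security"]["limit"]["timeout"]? False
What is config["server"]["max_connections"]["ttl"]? 0.24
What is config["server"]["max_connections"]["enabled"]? 3600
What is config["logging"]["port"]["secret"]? 3600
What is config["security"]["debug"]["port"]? "info"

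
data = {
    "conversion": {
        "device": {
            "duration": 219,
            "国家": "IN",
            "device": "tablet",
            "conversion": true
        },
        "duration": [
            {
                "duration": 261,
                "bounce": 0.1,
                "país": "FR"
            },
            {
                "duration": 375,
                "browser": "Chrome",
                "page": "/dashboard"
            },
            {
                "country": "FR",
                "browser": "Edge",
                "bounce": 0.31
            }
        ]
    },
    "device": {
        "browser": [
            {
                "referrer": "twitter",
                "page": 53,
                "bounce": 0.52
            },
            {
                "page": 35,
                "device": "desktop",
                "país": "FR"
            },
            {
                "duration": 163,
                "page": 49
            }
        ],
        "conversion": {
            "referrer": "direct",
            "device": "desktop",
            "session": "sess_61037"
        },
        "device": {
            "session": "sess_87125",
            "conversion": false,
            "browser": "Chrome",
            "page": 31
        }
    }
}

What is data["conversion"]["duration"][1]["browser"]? "Chrome"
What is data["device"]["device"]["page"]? 31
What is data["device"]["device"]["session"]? "sess_87125"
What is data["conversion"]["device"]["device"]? "tablet"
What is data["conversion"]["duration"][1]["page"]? "/dashboard"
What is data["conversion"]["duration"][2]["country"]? "FR"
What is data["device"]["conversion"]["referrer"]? "direct"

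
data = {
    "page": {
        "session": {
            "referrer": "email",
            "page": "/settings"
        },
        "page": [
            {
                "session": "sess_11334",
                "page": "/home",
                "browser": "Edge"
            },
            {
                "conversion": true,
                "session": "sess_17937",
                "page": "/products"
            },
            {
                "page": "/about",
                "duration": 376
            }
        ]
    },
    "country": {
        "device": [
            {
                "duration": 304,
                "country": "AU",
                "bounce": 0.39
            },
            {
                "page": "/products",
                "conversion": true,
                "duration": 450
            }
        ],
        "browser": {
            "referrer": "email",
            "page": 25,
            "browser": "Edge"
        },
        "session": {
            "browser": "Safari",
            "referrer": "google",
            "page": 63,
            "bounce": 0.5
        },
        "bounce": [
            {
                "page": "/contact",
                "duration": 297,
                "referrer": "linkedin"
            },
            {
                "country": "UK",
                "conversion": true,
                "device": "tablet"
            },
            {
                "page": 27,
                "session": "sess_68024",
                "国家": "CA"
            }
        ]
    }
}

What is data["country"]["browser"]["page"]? 25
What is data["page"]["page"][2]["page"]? "/about"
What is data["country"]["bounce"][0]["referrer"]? "linkedin"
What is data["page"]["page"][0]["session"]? "sess_11334"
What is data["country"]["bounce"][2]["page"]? 27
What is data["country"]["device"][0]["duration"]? 304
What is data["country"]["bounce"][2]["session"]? "sess_68024"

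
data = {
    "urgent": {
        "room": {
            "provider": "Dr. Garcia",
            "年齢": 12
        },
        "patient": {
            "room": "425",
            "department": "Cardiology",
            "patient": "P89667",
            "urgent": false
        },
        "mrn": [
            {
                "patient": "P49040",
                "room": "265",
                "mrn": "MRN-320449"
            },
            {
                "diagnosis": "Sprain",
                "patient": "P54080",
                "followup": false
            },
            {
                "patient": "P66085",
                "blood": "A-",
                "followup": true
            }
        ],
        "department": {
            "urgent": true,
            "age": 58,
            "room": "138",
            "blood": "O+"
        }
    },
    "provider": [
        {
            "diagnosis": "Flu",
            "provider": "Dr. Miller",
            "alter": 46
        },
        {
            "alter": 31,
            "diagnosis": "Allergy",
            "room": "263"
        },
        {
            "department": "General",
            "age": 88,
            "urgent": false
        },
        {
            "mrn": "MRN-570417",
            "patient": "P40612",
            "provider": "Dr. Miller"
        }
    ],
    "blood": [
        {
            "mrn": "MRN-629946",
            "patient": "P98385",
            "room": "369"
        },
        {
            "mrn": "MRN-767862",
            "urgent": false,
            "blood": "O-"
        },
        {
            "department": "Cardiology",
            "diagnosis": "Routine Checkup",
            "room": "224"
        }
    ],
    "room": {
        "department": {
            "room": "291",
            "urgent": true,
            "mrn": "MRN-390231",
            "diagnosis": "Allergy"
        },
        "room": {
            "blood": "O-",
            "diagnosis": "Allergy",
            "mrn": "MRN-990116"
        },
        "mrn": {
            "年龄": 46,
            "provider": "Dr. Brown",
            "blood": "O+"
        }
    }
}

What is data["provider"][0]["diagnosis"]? "Flu"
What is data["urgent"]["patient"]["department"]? "Cardiology"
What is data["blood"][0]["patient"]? "P98385"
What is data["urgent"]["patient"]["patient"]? "P89667"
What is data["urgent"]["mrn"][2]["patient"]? "P66085"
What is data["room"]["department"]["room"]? "291"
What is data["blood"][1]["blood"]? "O-"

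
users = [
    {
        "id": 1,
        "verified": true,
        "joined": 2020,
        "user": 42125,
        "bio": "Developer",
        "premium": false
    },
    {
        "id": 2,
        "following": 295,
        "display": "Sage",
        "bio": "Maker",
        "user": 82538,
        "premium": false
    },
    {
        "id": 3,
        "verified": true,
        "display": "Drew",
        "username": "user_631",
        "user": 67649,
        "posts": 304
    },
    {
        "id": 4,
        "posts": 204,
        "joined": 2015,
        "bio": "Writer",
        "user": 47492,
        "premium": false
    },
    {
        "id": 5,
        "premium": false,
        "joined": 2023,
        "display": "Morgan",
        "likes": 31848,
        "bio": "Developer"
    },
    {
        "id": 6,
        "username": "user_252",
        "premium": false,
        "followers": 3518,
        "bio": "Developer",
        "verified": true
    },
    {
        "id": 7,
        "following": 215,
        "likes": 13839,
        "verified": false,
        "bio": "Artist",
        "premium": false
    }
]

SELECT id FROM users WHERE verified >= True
[1, 3, 6]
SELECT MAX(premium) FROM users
False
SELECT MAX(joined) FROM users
2023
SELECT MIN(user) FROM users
42125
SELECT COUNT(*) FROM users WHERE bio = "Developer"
3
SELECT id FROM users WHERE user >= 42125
[1, 2, 3, 4]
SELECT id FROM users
[1, 2, 3, 4, 5, 6, 7]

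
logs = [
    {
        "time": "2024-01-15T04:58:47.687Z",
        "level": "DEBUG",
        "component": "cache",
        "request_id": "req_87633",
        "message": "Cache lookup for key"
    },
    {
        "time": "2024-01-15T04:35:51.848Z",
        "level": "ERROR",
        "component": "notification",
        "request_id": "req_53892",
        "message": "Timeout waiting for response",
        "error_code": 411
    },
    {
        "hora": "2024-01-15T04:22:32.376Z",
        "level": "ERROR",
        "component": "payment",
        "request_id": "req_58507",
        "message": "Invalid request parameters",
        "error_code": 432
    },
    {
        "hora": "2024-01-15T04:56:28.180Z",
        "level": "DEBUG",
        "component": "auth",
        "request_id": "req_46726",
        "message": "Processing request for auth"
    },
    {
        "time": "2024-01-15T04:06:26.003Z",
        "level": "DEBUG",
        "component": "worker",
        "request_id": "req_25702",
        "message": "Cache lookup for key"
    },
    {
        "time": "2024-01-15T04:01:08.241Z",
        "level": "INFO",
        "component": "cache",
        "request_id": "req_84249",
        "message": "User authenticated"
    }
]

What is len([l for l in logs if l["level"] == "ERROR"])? 2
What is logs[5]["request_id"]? "req_84249"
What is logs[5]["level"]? "INFO"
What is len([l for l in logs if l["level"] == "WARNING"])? 0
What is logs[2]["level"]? "ERROR"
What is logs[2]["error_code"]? 432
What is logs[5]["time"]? "2024-01-15T04:01:08.241Z"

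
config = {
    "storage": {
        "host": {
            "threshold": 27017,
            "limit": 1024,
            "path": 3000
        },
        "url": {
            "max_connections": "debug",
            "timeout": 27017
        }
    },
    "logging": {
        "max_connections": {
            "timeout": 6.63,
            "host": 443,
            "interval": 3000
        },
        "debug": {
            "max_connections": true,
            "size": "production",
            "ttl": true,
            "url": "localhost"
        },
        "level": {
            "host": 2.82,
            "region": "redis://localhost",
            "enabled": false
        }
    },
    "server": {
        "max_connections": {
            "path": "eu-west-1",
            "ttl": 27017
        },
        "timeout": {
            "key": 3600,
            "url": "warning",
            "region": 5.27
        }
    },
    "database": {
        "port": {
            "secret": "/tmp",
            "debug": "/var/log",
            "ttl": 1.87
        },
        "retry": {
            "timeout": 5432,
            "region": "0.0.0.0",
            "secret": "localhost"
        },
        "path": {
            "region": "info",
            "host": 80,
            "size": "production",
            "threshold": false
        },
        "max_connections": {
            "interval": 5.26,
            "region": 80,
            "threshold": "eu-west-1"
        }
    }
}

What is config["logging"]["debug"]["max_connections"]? True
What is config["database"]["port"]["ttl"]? 1.87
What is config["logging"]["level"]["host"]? 2.82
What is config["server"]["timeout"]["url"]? "warning"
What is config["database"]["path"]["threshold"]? False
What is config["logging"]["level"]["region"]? "redis://localhost"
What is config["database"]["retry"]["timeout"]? 5432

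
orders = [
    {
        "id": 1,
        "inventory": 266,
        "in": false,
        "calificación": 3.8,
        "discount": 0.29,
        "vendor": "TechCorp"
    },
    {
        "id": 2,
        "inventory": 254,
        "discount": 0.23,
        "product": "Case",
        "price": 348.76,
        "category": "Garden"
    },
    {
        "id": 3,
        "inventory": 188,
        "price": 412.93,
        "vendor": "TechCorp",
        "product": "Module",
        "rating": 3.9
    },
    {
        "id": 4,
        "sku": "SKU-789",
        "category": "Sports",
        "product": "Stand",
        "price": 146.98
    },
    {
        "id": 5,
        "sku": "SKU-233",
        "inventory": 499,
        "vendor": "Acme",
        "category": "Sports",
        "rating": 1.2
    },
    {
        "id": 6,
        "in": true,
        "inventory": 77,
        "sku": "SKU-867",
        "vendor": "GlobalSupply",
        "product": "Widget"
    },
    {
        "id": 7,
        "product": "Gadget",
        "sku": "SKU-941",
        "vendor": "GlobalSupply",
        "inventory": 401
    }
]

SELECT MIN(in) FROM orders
False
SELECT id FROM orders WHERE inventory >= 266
[1, 5, 7]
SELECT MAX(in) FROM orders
True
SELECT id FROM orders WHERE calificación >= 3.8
[1]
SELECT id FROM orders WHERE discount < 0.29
[2]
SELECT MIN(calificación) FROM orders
3.8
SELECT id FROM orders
[1, 2, 3, 4, 5, 6, 7]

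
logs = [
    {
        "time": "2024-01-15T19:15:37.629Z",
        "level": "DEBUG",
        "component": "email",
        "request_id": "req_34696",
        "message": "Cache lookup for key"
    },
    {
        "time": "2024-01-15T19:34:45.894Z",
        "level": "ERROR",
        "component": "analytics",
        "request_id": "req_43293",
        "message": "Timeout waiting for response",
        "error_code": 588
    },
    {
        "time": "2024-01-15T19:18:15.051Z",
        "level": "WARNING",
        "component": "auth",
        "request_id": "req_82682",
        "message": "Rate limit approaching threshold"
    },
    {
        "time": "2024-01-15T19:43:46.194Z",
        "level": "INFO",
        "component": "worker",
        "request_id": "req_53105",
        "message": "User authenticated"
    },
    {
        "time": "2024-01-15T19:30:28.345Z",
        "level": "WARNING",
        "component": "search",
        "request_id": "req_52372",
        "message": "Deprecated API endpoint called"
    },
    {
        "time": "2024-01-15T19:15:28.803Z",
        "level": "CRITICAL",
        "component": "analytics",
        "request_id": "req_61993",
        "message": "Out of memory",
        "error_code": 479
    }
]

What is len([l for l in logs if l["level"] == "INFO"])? 1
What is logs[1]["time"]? "2024-01-15T19:34:45.894Z"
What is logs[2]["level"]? "WARNING"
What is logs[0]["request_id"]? "req_34696"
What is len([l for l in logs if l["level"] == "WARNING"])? 2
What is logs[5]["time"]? "2024-01-15T19:15:28.803Z"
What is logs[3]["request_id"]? "req_53105"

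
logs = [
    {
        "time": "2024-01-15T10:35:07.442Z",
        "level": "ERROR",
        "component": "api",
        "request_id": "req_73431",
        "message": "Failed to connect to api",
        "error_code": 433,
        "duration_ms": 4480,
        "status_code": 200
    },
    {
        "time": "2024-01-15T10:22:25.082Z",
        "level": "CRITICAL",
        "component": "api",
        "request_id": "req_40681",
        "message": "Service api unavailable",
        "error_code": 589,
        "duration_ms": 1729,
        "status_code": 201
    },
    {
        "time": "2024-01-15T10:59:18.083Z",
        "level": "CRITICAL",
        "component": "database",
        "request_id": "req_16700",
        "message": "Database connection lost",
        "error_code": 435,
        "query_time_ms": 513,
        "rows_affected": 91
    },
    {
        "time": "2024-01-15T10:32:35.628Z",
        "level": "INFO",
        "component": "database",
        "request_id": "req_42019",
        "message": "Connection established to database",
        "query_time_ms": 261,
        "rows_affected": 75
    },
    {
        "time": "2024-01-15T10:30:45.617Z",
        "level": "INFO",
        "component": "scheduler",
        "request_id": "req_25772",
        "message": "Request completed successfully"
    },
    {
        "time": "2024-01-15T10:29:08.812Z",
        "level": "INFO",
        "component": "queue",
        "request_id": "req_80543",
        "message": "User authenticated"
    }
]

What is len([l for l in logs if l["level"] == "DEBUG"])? 0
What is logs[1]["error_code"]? 589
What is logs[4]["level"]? "INFO"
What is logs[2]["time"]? "2024-01-15T10:59:18.083Z"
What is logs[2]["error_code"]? 435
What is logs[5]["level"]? "INFO"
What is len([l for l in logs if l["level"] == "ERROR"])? 1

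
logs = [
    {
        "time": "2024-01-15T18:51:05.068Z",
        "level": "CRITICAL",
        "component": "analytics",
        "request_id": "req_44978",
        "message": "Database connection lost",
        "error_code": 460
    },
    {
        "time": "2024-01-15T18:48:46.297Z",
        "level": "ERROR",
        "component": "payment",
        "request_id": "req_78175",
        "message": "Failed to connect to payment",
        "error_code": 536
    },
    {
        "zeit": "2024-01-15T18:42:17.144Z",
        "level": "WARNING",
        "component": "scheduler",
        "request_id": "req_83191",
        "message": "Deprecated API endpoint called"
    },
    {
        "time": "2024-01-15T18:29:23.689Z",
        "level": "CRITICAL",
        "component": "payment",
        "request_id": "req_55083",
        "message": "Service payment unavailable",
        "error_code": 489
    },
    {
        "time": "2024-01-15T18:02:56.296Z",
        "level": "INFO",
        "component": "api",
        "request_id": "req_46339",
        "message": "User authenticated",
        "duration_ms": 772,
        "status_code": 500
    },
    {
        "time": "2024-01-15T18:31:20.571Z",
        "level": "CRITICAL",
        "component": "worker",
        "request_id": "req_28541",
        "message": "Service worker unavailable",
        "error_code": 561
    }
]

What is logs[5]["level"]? "CRITICAL"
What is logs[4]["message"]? "User authenticated"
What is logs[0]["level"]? "CRITICAL"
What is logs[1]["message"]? "Failed to connect to payment"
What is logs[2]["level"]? "WARNING"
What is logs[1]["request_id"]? "req_78175"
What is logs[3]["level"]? "CRITICAL"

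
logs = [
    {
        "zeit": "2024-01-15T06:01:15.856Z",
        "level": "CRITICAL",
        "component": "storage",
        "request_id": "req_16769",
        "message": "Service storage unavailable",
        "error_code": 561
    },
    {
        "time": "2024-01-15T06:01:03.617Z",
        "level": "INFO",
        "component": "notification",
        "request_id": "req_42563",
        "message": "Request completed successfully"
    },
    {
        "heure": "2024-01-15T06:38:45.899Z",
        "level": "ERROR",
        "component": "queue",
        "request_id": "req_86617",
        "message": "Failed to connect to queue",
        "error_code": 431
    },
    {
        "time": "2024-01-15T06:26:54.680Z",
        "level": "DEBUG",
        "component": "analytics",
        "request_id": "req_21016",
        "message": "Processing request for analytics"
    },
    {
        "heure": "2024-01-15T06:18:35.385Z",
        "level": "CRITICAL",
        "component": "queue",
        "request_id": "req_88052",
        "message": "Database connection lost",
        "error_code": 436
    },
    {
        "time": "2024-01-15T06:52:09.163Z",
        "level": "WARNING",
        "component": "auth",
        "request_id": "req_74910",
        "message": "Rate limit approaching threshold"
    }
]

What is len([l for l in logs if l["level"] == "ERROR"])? 1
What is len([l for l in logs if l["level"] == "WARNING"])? 1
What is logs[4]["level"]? "CRITICAL"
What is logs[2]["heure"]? "2024-01-15T06:38:45.899Z"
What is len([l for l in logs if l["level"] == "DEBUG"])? 1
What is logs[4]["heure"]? "2024-01-15T06:18:35.385Z"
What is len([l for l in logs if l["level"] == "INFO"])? 1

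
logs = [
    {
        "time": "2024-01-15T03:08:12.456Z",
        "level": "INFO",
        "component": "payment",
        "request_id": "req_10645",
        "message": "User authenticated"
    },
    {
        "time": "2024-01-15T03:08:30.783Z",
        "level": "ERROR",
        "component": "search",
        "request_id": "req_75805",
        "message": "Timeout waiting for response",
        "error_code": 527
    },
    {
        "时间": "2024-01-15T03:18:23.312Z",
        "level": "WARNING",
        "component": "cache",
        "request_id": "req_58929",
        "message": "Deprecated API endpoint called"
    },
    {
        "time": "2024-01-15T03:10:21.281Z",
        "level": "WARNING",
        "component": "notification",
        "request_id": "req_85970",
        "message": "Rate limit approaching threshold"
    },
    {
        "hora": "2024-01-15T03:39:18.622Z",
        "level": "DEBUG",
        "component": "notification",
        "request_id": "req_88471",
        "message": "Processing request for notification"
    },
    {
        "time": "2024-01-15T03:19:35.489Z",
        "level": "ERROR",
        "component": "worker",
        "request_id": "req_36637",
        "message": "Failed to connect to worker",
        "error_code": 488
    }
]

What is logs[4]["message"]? "Processing request for notification"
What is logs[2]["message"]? "Deprecated API endpoint called"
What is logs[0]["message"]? "User authenticated"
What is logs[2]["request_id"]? "req_58929"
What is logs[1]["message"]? "Timeout waiting for response"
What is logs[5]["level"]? "ERROR"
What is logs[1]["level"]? "ERROR"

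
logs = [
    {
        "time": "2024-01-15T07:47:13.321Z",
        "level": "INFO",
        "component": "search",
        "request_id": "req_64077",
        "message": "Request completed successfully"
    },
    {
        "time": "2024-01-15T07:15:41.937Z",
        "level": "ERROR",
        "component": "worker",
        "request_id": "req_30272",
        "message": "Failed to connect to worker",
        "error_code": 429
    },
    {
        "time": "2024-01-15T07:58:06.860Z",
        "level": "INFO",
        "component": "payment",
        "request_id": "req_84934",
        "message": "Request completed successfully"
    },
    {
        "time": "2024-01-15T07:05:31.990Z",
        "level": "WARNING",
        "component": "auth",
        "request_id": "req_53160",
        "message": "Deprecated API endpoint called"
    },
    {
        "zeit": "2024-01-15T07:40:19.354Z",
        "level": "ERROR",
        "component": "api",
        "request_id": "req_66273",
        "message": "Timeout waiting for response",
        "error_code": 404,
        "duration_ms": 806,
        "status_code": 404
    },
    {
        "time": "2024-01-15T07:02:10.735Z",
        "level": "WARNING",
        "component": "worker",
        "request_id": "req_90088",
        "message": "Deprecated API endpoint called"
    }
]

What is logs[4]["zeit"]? "2024-01-15T07:40:19.354Z"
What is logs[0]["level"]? "INFO"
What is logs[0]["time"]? "2024-01-15T07:47:13.321Z"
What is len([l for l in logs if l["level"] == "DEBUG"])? 0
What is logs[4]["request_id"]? "req_66273"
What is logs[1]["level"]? "ERROR"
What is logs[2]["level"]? "INFO"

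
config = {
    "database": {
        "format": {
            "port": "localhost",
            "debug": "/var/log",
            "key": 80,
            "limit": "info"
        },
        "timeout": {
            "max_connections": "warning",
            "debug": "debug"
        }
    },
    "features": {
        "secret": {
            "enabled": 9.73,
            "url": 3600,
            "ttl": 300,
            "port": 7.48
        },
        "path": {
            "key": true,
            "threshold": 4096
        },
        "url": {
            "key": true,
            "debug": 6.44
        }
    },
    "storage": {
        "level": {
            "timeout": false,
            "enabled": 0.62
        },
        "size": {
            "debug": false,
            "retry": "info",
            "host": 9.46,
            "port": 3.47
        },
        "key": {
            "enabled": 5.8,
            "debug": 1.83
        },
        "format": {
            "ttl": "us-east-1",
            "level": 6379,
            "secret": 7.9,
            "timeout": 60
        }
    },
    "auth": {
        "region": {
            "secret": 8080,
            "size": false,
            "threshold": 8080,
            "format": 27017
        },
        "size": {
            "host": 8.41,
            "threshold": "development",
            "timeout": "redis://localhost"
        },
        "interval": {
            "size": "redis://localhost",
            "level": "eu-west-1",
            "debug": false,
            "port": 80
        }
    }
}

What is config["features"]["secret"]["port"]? 7.48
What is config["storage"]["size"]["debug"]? False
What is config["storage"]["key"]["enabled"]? 5.8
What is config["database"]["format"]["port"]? "localhost"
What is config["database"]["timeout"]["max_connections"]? "warning"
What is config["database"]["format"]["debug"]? "/var/log"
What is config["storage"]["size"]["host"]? 9.46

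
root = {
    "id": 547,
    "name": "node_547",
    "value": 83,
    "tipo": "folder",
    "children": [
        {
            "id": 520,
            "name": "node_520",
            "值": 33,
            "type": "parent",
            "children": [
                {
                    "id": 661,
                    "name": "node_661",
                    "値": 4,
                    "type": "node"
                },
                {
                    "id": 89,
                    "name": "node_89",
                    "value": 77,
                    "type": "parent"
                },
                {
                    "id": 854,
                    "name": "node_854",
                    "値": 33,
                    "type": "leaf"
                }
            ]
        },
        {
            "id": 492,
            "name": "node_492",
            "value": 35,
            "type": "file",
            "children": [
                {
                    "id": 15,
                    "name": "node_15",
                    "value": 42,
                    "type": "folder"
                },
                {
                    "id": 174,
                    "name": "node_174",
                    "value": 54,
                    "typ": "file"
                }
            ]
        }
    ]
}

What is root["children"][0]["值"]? 33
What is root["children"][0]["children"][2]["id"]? 854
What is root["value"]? 83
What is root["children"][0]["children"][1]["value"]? 77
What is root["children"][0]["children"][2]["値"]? 33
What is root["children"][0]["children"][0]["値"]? 4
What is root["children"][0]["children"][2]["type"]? "leaf"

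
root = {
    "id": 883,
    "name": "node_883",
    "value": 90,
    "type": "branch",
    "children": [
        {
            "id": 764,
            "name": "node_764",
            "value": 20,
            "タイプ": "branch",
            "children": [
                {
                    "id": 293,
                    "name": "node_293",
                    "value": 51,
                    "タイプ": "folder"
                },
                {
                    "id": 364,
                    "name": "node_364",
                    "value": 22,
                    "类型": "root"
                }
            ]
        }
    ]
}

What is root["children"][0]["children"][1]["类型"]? "root"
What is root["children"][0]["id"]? 764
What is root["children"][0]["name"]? "node_764"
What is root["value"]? 90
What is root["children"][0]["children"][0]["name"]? "node_293"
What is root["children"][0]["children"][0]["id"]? 293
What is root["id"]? 883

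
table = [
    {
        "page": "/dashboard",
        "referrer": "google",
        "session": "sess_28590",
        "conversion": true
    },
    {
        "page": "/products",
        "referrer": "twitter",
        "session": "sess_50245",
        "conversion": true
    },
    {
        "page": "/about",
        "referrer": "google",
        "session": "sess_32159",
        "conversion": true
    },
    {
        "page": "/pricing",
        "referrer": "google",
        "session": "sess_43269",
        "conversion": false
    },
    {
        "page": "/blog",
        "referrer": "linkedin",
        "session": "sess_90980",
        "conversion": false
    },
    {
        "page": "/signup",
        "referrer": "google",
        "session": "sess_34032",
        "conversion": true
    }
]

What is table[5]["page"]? "/signup"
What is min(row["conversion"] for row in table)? False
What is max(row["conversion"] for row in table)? True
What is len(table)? 6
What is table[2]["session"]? "sess_32159"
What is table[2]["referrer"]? "google"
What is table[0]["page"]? "/dashboard"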